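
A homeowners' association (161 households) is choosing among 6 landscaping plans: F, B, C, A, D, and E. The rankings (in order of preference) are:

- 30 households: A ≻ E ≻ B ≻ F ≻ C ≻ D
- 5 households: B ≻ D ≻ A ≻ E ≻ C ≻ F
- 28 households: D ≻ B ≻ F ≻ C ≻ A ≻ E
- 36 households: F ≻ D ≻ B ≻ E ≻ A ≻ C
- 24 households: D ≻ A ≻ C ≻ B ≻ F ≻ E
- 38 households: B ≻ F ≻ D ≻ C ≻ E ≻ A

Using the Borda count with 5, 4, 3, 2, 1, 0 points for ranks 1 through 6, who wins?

F: 30·2 + 5·0 + 28·3 + 36·5 + 24·1 + 38·4 = 500
B: 30·3 + 5·5 + 28·4 + 36·3 + 24·2 + 38·5 = 573
C: 30·1 + 5·1 + 28·2 + 36·0 + 24·3 + 38·2 = 239
A: 30·5 + 5·3 + 28·1 + 36·1 + 24·4 + 38·0 = 325
D: 30·0 + 5·4 + 28·5 + 36·4 + 24·5 + 38·3 = 538
E: 30·4 + 5·2 + 28·0 + 36·2 + 24·0 + 38·1 = 240
B has the highest Borda score (573).

B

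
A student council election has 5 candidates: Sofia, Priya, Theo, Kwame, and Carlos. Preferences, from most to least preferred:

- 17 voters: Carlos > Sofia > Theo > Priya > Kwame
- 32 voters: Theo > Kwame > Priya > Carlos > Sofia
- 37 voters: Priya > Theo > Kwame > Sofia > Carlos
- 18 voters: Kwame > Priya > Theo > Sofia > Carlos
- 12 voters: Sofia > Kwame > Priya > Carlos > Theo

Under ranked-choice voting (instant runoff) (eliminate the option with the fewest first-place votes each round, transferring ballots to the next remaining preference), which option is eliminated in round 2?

Carlos

Round 1: Sofia 12, Priya 37, Theo 32, Kwame 18, Carlos 17. Eliminate Sofia.
Round 2: Priya 37, Theo 32, Kwame 30, Carlos 17. Eliminate Carlos.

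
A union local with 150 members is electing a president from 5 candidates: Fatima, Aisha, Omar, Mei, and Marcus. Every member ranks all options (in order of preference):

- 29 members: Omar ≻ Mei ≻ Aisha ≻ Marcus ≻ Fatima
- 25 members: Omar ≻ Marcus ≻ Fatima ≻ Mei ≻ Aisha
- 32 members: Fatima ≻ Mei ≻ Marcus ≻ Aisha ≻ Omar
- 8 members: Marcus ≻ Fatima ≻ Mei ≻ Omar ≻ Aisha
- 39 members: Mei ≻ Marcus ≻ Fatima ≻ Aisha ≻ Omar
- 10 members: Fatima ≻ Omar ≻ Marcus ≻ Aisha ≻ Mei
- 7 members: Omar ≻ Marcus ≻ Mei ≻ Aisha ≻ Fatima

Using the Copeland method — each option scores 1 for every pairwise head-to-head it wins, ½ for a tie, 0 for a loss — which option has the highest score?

Fatima: beats Aisha and Omar; ties Mei; loses to Marcus → score 2.5.
Aisha: loses to Fatima, Omar, Mei, and Marcus → score 0.
Omar: beats Aisha; loses to Fatima, Mei, and Marcus → score 1.
Mei: beats Aisha, Omar, and Marcus; ties Fatima → score 3.5.
Marcus: beats Fatima, Aisha, and Omar; loses to Mei → score 3.
Mei has the best pairwise record.

Mei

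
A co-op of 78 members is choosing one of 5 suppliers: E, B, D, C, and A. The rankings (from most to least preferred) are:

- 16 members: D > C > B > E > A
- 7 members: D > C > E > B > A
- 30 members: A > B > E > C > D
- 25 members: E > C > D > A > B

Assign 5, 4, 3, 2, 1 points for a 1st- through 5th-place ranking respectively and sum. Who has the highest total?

E: 16·2 + 7·3 + 30·3 + 25·5 = 268
B: 16·3 + 7·2 + 30·4 + 25·1 = 207
D: 16·5 + 7·5 + 30·1 + 25·3 = 220
C: 16·4 + 7·4 + 30·2 + 25·4 = 252
A: 16·1 + 7·1 + 30·5 + 25·2 = 223
E has the highest Borda score (268).

E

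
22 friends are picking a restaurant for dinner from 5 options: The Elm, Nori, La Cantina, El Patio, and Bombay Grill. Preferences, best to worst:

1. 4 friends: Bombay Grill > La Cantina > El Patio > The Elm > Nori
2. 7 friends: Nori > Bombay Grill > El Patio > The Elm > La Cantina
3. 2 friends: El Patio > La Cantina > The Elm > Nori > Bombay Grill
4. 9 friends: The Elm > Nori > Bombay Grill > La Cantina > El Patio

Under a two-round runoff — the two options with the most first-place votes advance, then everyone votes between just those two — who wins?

Round 1 first-place votes: The Elm 9, Nori 7, La Cantina 0, El Patio 2, Bombay Grill 4.
The Elm and Nori advance.
Runoff: The Elm is preferred to Nori by 15 voters; Nori by 7.
The Elm wins the runoff.

The Elm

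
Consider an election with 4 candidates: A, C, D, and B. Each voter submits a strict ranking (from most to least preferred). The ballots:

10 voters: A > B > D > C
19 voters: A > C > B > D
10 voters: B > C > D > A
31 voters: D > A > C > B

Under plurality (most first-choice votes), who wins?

First-place votes: A 29, C 0, D 31, B 10.
D has the most first-place votes.

D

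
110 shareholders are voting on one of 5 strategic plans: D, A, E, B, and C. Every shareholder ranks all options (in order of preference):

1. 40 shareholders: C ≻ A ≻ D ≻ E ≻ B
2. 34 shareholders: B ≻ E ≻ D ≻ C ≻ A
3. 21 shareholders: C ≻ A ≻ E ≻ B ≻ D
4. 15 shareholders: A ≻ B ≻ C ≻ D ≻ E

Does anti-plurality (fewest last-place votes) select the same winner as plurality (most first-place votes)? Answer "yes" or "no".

Anti-plurality — last-place votes: D 21, A 34, E 15, B 40, C 0. Winner: C.
Plurality — first-place votes: D 0, A 15, E 0, B 34, C 61. Winner: C.
The two methods agree.

yes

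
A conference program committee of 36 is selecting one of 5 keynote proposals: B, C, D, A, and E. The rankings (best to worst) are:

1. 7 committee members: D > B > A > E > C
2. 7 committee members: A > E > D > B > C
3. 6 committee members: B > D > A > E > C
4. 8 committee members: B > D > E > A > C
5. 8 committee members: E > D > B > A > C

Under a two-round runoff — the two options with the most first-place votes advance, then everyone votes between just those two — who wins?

Round 1 first-place votes: B 14, C 0, D 7, A 7, E 8.
B and E advance.
Runoff: B is preferred to E by 21 voters; E by 15.
B wins the runoff.

B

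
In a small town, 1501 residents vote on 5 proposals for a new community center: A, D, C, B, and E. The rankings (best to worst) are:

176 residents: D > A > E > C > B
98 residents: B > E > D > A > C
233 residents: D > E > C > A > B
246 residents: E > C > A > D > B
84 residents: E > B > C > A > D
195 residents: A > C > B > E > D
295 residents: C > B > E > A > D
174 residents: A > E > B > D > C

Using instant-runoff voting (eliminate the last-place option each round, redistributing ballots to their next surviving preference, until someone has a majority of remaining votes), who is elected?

E

Round 1: A 369, D 409, C 295, B 98, E 330. Eliminate B.
Round 2: A 369, D 409, C 295, E 428. Eliminate C.
Round 3: A 369, D 409, E 723. Eliminate A.
Round 4: D 409, E 1092. E has a majority.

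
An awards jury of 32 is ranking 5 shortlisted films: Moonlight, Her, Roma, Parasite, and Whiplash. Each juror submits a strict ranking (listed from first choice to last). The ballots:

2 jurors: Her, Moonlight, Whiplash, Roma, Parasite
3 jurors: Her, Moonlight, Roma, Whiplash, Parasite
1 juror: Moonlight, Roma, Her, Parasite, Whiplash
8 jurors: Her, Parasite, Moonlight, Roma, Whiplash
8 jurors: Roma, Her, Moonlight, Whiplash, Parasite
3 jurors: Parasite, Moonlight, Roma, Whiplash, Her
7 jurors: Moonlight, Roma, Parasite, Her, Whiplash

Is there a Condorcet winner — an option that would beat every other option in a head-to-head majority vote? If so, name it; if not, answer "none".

Checking pairwise contests:
Her beats Moonlight 21–11.
Roma beats Her 19–13.
Moonlight beats Roma 24–8.
Moonlight beats Parasite 21–11.
Moonlight beats Whiplash 32–0.
Every option loses at least one head-to-head, so there is no Condorcet winner.

none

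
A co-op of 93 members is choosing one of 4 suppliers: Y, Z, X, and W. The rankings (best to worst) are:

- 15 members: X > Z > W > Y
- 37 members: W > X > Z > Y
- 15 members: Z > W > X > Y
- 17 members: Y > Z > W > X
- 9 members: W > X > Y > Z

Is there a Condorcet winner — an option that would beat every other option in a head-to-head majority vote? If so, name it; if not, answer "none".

Checking pairwise contests:
Z beats Y 67–26.
X beats Z 61–32.
W beats X 78–15.
Z beats W 47–46.
Every option loses at least one head-to-head, so there is no Condorcet winner.

none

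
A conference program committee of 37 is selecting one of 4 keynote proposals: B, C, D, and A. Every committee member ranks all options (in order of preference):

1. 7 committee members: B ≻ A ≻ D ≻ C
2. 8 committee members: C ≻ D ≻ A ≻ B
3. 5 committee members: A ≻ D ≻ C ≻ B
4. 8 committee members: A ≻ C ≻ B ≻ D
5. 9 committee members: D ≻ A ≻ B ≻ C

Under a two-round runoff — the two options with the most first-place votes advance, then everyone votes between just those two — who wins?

A

Round 1 first-place votes: B 7, C 8, D 9, A 13.
A and D advance.
Runoff: A is preferred to D by 20 voters; D by 17.
A wins the runoff.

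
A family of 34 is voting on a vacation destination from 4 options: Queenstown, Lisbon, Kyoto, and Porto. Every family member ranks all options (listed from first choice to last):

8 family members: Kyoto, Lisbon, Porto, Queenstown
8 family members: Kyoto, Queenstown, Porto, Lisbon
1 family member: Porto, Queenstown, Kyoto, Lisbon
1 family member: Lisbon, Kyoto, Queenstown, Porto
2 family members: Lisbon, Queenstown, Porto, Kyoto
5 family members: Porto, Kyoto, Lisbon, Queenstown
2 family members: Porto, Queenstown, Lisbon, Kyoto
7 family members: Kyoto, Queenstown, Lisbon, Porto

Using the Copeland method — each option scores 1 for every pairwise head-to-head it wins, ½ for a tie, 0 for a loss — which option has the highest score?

Queenstown: beats Lisbon and Porto; loses to Kyoto → score 2.
Lisbon: beats Porto; loses to Queenstown and Kyoto → score 1.
Kyoto: beats Queenstown, Lisbon, and Porto → score 3.
Porto: loses to Queenstown, Lisbon, and Kyoto → score 0.
Kyoto has the best pairwise record.

Kyoto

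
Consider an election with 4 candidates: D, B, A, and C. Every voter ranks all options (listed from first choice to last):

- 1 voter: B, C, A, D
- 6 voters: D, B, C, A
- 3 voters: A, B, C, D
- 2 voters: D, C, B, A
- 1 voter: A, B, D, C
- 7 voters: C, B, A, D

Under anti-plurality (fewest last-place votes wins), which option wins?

B

Last-place votes: D 11, B 0, A 8, C 1.
B is ranked last by the fewest voters, so B wins.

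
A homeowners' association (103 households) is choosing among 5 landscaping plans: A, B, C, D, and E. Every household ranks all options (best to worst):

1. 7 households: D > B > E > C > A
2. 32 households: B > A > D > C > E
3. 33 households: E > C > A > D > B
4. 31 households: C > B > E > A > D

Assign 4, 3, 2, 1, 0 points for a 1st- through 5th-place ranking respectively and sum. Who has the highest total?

A: 7·0 + 32·3 + 33·2 + 31·1 = 193
B: 7·3 + 32·4 + 33·0 + 31·3 = 242
C: 7·1 + 32·1 + 33·3 + 31·4 = 262
D: 7·4 + 32·2 + 33·1 + 31·0 = 125
E: 7·2 + 32·0 + 33·4 + 31·2 = 208
C has the highest Borda score (262).

C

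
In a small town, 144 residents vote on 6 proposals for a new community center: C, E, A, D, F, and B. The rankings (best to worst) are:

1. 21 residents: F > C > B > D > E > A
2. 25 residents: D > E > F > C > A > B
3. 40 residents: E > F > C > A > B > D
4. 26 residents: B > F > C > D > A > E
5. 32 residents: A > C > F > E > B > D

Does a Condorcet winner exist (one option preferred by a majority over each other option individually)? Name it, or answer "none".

F

F vs C: 112–32 for F.
F vs E: 79–65 for F.
F vs A: 112–32 for F.
F vs D: 119–25 for F.
F vs B: 118–26 for F.
F beats every other option head-to-head.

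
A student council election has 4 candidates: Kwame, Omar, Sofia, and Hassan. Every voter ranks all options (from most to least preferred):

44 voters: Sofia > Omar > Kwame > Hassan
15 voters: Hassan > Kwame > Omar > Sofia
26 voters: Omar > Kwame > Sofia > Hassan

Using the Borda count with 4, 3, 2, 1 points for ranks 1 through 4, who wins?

Omar

Kwame: 44·2 + 15·3 + 26·3 = 211
Omar: 44·3 + 15·2 + 26·4 = 266
Sofia: 44·4 + 15·1 + 26·2 = 243
Hassan: 44·1 + 15·4 + 26·1 = 130
Omar has the highest Borda score (266).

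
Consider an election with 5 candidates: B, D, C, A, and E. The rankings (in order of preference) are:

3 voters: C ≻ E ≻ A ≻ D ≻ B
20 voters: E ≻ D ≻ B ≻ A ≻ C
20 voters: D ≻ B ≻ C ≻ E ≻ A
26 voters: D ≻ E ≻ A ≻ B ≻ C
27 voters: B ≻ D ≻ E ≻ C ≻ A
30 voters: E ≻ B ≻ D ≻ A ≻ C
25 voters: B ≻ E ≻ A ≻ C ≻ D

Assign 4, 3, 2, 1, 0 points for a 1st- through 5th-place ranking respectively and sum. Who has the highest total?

E

B: 3·0 + 20·2 + 20·3 + 26·1 + 27·4 + 30·3 + 25·4 = 424
D: 3·1 + 20·3 + 20·4 + 26·4 + 27·3 + 30·2 + 25·0 = 388
C: 3·4 + 20·0 + 20·2 + 26·0 + 27·1 + 30·0 + 25·1 = 104
A: 3·2 + 20·1 + 20·0 + 26·2 + 27·0 + 30·1 + 25·2 = 158
E: 3·3 + 20·4 + 20·1 + 26·3 + 27·2 + 30·4 + 25·3 = 436
E has the highest Borda score (436).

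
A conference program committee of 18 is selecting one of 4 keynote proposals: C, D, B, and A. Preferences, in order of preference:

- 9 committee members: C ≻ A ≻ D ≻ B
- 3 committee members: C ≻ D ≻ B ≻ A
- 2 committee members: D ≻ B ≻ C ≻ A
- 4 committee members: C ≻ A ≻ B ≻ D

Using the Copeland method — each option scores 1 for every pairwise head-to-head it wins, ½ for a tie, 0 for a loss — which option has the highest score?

C

C: beats D, B, and A → score 3.
D: beats B; loses to C and A → score 1.
B: loses to C, D, and A → score 0.
A: beats D and B; loses to C → score 2.
C has the best pairwise record.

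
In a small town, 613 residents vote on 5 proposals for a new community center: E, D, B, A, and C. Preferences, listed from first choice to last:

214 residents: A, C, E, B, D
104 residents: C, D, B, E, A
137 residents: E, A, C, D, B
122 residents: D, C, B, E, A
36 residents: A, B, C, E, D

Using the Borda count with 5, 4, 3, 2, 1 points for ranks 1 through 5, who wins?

E: 214·3 + 104·2 + 137·5 + 122·2 + 36·2 = 1851
D: 214·1 + 104·4 + 137·2 + 122·5 + 36·1 = 1550
B: 214·2 + 104·3 + 137·1 + 122·3 + 36·4 = 1387
A: 214·5 + 104·1 + 137·4 + 122·1 + 36·5 = 2024
C: 214·4 + 104·5 + 137·3 + 122·4 + 36·3 = 2383
C has the highest Borda score (2383).

C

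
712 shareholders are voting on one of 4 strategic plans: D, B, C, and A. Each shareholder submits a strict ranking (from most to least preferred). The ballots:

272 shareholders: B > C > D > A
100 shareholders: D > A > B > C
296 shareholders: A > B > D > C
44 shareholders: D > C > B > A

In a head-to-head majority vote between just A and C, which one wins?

Voters preferring A to C: 396; preferring C to A: 316.
A wins the head-to-head.

A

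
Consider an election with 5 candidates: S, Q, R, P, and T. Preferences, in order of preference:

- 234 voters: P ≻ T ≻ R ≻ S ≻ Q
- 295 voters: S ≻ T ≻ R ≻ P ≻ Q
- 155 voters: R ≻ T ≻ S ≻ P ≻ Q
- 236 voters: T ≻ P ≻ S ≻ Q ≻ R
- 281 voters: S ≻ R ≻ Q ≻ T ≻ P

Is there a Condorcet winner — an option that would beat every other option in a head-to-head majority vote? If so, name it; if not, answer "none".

T vs S: 625–576 for T.
T vs Q: 920–281 for T.
T vs R: 765–436 for T.
T vs P: 967–234 for T.
T beats every other option head-to-head.

T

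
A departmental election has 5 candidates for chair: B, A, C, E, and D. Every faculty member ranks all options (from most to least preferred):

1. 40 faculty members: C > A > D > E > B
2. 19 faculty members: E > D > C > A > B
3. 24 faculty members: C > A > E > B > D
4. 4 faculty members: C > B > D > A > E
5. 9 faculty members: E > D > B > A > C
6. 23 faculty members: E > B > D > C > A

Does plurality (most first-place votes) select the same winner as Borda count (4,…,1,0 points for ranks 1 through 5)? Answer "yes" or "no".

Plurality — first-place votes: B 0, A 0, C 68, E 51, D 0. Winner: C.
Borda — scores: B 123, A 224, C 333, E 292, D 218. Winner: C.
The two methods agree.

yes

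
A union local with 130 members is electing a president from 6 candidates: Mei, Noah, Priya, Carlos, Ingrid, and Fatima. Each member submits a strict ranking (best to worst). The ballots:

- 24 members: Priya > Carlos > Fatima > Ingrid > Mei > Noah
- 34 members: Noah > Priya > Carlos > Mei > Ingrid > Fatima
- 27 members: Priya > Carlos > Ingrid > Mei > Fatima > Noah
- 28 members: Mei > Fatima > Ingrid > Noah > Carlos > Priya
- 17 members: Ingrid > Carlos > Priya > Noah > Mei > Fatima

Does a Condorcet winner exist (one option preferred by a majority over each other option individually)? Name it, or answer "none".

Priya

Priya vs Mei: 102–28 for Priya.
Priya vs Noah: 68–62 for Priya.
Priya vs Carlos: 85–45 for Priya.
Priya vs Ingrid: 85–45 for Priya.
Priya vs Fatima: 102–28 for Priya.
Priya beats every other option head-to-head.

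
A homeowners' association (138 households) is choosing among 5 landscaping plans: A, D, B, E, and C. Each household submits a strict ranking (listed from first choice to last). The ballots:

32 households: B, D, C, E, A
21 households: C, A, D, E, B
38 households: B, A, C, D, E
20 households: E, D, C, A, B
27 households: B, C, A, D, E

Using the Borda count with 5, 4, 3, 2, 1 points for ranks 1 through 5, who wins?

B

A: 32·1 + 21·4 + 38·4 + 20·2 + 27·3 = 389
D: 32·4 + 21·3 + 38·2 + 20·4 + 27·2 = 401
B: 32·5 + 21·1 + 38·5 + 20·1 + 27·5 = 526
E: 32·2 + 21·2 + 38·1 + 20·5 + 27·1 = 271
C: 32·3 + 21·5 + 38·3 + 20·3 + 27·4 = 483
B has the highest Borda score (526).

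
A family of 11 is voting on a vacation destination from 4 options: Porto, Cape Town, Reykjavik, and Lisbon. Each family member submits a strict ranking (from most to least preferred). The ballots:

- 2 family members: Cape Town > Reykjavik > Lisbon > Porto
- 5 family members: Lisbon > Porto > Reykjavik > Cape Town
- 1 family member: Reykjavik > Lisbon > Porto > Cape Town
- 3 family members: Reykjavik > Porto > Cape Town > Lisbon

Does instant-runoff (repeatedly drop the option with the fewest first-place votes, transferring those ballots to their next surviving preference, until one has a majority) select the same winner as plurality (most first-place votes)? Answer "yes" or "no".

no

Instant-runoff — R1 Porto 0, Cape Town 2, Reykjavik 4, Lisbon 5 (Porto out); R2 Cape Town 2, Reykjavik 4, Lisbon 5 (Cape Town out); R3 Reykjavik 6, Lisbon 5 (Reykjavik winner). Winner: Reykjavik.
Plurality — first-place votes: Porto 0, Cape Town 2, Reykjavik 4, Lisbon 5. Winner: Lisbon.
The two methods disagree.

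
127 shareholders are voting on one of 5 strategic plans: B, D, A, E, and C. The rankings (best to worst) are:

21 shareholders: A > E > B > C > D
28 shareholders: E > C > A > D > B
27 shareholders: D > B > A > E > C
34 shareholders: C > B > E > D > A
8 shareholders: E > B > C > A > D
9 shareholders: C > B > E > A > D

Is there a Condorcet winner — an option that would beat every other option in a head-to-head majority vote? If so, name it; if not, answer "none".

Checking pairwise contests:
C beats B 71–56.
B beats D 72–55.
B beats A 78–49.
B beats E 70–57.
E beats C 84–43.
Every option loses at least one head-to-head, so there is no Condorcet winner.

none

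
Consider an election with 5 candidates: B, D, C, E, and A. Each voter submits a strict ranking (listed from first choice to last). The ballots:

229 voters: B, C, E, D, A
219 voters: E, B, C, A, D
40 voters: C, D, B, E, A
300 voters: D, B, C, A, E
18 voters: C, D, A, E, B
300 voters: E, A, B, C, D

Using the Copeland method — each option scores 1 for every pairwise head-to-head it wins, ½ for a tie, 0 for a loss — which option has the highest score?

B: beats D, C, E, and A → score 4.
D: beats A; loses to B, C, and E → score 1.
C: beats D, E, and A; loses to B → score 3.
E: beats D and A; loses to B and C → score 2.
A: loses to B, D, C, and E → score 0.
B has the best pairwise record.

B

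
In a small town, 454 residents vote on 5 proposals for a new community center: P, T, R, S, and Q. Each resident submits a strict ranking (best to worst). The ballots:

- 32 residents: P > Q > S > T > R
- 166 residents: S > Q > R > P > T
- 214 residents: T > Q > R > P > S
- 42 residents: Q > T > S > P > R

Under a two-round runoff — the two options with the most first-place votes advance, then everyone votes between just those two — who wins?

T

Round 1 first-place votes: P 32, T 214, R 0, S 166, Q 42.
T and S advance.
Runoff: T is preferred to S by 256 voters; S by 198.
T wins the runoff.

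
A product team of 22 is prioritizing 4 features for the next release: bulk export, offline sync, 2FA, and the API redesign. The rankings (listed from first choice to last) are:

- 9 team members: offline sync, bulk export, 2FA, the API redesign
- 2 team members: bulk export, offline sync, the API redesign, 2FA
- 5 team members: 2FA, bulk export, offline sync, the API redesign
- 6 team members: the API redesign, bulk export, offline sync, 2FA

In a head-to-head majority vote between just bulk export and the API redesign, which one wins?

bulk export

Voters preferring bulk export to the API redesign: 16; preferring the API redesign to bulk export: 6.
bulk export wins the head-to-head.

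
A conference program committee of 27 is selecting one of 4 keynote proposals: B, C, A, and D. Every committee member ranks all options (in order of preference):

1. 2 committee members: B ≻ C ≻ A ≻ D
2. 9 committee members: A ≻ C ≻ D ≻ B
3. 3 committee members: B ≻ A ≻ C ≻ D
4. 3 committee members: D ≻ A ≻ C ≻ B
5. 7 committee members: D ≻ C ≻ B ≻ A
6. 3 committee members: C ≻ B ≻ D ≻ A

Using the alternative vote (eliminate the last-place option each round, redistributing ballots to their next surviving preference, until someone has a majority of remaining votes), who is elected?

A

Round 1: B 5, C 3, A 9, D 10. Eliminate C.
Round 2: B 8, A 9, D 10. Eliminate B.
Round 3: A 14, D 13. A has a majority.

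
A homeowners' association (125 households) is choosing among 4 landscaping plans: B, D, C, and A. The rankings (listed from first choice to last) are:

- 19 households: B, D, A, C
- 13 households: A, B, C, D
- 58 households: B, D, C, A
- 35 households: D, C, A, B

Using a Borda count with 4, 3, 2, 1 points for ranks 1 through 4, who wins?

B: 19·4 + 13·3 + 58·4 + 35·1 = 382
D: 19·3 + 13·1 + 58·3 + 35·4 = 384
C: 19·1 + 13·2 + 58·2 + 35·3 = 266
A: 19·2 + 13·4 + 58·1 + 35·2 = 218
D has the highest Borda score (384).

D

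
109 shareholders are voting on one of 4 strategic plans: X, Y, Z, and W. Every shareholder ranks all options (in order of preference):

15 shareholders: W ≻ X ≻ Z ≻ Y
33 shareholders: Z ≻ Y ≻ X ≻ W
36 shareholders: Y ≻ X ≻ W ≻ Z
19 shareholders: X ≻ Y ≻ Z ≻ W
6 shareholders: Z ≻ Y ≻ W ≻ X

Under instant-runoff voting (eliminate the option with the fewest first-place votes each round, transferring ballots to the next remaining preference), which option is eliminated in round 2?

Round 1: X 19, Y 36, Z 39, W 15. Eliminate W.
Round 2: X 34, Y 36, Z 39. Eliminate X.

X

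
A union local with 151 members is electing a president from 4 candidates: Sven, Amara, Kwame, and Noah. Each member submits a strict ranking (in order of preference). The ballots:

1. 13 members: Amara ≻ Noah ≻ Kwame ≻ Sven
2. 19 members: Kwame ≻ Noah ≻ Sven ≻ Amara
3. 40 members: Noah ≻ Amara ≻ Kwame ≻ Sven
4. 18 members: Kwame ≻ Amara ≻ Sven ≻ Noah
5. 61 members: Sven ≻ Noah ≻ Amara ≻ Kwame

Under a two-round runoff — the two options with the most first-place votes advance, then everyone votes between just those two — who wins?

Round 1 first-place votes: Sven 61, Amara 13, Kwame 37, Noah 40.
Sven and Noah advance.
Runoff: Sven is preferred to Noah by 79 voters; Noah by 72.
Sven wins the runoff.

Sven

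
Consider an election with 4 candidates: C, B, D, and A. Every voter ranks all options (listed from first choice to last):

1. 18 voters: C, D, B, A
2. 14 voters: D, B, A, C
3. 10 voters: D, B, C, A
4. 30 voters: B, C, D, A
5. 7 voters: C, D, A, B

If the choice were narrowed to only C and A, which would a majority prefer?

Voters preferring C to A: 65; preferring A to C: 14.
C wins the head-to-head.

C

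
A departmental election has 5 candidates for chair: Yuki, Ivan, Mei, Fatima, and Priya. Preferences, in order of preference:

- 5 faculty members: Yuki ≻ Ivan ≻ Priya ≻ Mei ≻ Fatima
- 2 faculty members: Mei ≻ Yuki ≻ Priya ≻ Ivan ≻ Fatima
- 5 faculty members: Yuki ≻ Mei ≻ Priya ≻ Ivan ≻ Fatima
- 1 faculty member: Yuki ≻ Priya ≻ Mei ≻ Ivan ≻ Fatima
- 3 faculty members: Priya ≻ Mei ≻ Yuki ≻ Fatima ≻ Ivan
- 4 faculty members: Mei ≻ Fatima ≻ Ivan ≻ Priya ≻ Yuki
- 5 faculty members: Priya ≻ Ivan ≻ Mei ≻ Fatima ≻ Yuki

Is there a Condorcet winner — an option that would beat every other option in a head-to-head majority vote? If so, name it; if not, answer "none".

Checking pairwise contests:
Mei beats Yuki 14–11.
Yuki beats Ivan 16–9.
Priya beats Mei 14–11.
Yuki beats Fatima 16–9.
Yuki beats Priya 13–12.
Every option loses at least one head-to-head, so there is no Condorcet winner.

none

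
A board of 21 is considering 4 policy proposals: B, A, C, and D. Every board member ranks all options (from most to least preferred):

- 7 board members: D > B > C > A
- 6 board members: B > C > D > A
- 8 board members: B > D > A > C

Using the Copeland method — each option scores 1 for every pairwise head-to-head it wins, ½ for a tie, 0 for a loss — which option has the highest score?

B: beats A, C, and D → score 3.
A: loses to B, C, and D → score 0.
C: beats A; loses to B and D → score 1.
D: beats A and C; loses to B → score 2.
B has the best pairwise record.

B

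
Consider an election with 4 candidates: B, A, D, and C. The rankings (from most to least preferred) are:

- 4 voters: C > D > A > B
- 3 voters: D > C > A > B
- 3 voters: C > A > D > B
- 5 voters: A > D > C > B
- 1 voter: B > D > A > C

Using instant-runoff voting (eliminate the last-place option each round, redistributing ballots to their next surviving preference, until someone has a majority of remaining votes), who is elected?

C

Round 1: B 1, A 5, D 3, C 7. Eliminate B.
Round 2: A 5, D 4, C 7. Eliminate D.
Round 3: A 6, C 10. C has a majority.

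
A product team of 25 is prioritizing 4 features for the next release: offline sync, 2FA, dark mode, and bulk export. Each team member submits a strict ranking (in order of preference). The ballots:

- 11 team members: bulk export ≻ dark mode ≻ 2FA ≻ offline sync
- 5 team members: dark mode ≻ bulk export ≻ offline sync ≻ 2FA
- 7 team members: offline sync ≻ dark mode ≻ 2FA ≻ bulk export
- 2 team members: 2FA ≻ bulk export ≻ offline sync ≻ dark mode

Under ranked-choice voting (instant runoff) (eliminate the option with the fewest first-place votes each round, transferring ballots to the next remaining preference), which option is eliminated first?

Round 1: offline sync 7, 2FA 2, dark mode 5, bulk export 11. Eliminate 2FA.

2FA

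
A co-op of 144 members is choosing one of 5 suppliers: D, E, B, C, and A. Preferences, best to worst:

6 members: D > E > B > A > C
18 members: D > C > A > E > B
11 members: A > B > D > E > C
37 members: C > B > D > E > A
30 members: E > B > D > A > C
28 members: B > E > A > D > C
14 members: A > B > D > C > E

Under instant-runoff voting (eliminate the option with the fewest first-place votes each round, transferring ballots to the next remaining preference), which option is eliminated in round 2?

Round 1: D 24, E 30, B 28, C 37, A 25. Eliminate D.
Round 2: E 36, B 28, C 55, A 25. Eliminate A.

A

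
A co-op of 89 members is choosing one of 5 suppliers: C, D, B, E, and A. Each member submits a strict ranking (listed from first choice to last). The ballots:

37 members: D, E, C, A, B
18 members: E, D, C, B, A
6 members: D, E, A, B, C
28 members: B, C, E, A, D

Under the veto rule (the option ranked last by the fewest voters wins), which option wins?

E

Last-place votes: C 6, D 28, B 37, E 0, A 18.
E is ranked last by the fewest voters, so E wins.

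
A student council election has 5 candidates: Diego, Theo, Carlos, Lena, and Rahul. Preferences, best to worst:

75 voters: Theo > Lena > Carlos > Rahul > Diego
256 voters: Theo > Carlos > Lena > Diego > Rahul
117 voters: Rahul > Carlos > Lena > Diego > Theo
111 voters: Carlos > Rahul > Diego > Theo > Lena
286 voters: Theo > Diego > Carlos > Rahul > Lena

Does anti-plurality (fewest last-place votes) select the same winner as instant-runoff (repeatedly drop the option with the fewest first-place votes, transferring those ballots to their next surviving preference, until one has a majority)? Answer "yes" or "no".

Anti-plurality — last-place votes: Diego 75, Theo 117, Carlos 0, Lena 397, Rahul 256. Winner: Carlos.
Instant-runoff — R1 Diego 0, Theo 617, Carlos 111, Lena 0, Rahul 117 (Theo winner). Winner: Theo.
The two methods disagree.

no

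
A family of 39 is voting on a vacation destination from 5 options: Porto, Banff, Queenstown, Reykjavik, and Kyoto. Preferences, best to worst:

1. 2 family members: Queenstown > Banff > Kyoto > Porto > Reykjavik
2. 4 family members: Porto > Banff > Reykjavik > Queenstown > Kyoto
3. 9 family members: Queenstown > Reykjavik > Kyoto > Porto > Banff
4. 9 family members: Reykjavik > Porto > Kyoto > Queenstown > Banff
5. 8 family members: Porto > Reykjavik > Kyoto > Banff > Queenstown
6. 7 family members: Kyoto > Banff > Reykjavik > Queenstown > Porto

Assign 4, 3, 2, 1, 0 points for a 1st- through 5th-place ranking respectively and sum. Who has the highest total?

Reykjavik

Porto: 2·1 + 4·4 + 9·1 + 9·3 + 8·4 + 7·0 = 86
Banff: 2·3 + 4·3 + 9·0 + 9·0 + 8·1 + 7·3 = 47
Queenstown: 2·4 + 4·1 + 9·4 + 9·1 + 8·0 + 7·1 = 64
Reykjavik: 2·0 + 4·2 + 9·3 + 9·4 + 8·3 + 7·2 = 109
Kyoto: 2·2 + 4·0 + 9·2 + 9·2 + 8·2 + 7·4 = 84
Reykjavik has the highest Borda score (109).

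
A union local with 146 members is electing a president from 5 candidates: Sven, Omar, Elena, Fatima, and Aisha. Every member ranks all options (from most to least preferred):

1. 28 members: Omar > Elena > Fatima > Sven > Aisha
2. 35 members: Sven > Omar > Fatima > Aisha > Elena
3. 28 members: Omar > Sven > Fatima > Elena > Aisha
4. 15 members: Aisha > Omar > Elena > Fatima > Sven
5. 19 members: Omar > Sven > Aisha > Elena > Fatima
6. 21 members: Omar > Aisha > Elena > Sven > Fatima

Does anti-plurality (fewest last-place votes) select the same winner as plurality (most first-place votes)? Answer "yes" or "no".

Anti-plurality — last-place votes: Sven 15, Omar 0, Elena 35, Fatima 40, Aisha 56. Winner: Omar.
Plurality — first-place votes: Sven 35, Omar 96, Elena 0, Fatima 0, Aisha 15. Winner: Omar.
The two methods agree.

yes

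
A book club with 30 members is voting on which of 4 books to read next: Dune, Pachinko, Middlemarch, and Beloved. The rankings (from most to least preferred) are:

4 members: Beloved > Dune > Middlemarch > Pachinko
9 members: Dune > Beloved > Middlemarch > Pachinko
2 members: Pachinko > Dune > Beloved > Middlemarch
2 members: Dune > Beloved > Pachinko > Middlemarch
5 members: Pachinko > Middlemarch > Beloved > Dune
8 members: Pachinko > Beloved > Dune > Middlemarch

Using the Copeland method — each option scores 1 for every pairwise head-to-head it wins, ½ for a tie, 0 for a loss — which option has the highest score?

Dune: beats Middlemarch; ties Pachinko; loses to Beloved → score 1.5.
Pachinko: beats Middlemarch; ties Dune and Beloved → score 2.
Middlemarch: loses to Dune, Pachinko, and Beloved → score 0.
Beloved: beats Dune and Middlemarch; ties Pachinko → score 2.5.
Beloved has the best pairwise record.

Beloved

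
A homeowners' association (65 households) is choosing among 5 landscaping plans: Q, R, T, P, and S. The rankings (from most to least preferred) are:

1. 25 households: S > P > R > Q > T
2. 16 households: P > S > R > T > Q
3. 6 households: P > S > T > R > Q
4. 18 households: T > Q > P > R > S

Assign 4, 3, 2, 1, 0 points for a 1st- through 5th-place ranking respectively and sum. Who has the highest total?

Q: 25·1 + 16·0 + 6·0 + 18·3 = 79
R: 25·2 + 16·2 + 6·1 + 18·1 = 106
T: 25·0 + 16·1 + 6·2 + 18·4 = 100
P: 25·3 + 16·4 + 6·4 + 18·2 = 199
S: 25·4 + 16·3 + 6·3 + 18·0 = 166
P has the highest Borda score (199).

P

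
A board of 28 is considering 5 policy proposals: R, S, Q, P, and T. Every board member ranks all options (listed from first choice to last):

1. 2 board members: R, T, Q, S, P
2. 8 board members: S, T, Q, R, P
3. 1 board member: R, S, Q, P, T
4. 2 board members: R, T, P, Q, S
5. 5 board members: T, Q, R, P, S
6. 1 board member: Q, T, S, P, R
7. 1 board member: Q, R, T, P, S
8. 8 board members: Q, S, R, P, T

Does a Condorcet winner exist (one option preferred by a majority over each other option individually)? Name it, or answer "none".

none

Checking pairwise contests:
S beats R 17–11.
Q beats S 19–9.
T beats Q 17–11.
R beats P 27–1.
S beats T 17–11.
Every option loses at least one head-to-head, so there is no Condorcet winner.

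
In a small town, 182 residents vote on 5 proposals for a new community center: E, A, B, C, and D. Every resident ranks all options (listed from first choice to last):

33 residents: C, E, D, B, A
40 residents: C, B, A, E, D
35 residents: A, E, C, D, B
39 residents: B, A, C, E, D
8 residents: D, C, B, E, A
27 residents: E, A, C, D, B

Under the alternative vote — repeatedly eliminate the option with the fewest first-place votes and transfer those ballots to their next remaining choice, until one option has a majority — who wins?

A

Round 1: E 27, A 35, B 39, C 73, D 8. Eliminate D.
Round 2: E 27, A 35, B 39, C 81. Eliminate E.
Round 3: A 62, B 39, C 81. Eliminate B.
Round 4: A 101, C 81. A has a majority.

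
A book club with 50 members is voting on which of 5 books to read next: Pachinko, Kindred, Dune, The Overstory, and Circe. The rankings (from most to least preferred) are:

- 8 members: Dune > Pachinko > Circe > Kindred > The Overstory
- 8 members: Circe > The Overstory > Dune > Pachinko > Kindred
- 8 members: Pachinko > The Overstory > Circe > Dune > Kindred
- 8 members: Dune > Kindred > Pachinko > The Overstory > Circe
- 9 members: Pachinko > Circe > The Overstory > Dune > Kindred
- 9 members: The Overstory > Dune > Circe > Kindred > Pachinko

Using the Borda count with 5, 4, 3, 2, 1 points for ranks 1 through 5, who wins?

Dune

Pachinko: 8·4 + 8·2 + 8·5 + 8·3 + 9·5 + 9·1 = 166
Kindred: 8·2 + 8·1 + 8·1 + 8·4 + 9·1 + 9·2 = 91
Dune: 8·5 + 8·3 + 8·2 + 8·5 + 9·2 + 9·4 = 174
The Overstory: 8·1 + 8·4 + 8·4 + 8·2 + 9·3 + 9·5 = 160
Circe: 8·3 + 8·5 + 8·3 + 8·1 + 9·4 + 9·3 = 159
Dune has the highest Borda score (174).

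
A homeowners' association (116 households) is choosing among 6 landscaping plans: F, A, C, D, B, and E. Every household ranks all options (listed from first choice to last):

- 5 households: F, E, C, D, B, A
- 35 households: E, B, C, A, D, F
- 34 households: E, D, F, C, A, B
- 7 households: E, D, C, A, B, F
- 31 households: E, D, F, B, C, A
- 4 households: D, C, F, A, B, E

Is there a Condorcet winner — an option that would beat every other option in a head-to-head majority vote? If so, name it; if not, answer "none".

E vs F: 107–9 for E.
E vs A: 112–4 for E.
E vs C: 112–4 for E.
E vs D: 112–4 for E.
E vs B: 112–4 for E.
E beats every other option head-to-head.

E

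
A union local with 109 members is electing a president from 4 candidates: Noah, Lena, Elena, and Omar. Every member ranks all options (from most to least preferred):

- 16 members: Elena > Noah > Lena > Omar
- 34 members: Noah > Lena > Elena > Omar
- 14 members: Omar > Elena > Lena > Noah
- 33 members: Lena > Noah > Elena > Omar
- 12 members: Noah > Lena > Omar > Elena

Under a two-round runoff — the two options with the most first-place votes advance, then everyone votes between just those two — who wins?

Round 1 first-place votes: Noah 46, Lena 33, Elena 16, Omar 14.
Noah and Lena advance.
Runoff: Noah is preferred to Lena by 62 voters; Lena by 47.
Noah wins the runoff.

Noah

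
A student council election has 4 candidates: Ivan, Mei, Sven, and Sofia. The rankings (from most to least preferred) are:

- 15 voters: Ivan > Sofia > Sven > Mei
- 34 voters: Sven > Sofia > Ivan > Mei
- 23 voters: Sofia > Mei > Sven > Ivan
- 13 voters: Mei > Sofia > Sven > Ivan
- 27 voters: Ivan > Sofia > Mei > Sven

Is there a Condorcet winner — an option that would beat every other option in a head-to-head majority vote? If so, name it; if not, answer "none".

Sofia vs Ivan: 70–42 for Sofia.
Sofia vs Mei: 99–13 for Sofia.
Sofia vs Sven: 78–34 for Sofia.
Sofia beats every other option head-to-head.

Sofia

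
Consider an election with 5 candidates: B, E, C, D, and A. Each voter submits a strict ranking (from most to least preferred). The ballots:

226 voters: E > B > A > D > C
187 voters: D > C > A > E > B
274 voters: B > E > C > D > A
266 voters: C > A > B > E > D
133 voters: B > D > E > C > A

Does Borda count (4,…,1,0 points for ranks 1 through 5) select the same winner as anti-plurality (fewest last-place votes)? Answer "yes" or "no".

no

Borda — scores: B 2838, E 2445, C 2306, D 1647, A 1624. Winner: B.
Anti-plurality — last-place votes: B 187, E 0, C 226, D 266, A 407. Winner: E.
The two methods disagree.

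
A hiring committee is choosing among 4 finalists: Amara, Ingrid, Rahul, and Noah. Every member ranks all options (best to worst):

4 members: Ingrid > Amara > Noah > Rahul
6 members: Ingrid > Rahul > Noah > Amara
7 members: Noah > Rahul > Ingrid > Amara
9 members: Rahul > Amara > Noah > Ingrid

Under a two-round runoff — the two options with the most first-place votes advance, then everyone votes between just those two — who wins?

Round 1 first-place votes: Amara 0, Ingrid 10, Rahul 9, Noah 7.
Ingrid and Rahul advance.
Runoff: Ingrid is preferred to Rahul by 10 voters; Rahul by 16.
Rahul wins the runoff.

Rahul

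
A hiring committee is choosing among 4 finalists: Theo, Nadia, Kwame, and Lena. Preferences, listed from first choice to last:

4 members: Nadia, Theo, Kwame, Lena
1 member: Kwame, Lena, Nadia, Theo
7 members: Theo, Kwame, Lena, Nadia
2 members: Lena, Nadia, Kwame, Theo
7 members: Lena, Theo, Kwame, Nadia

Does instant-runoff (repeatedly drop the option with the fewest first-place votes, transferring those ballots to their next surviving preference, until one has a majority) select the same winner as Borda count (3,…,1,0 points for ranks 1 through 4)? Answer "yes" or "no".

yes

Instant-runoff — R1 Theo 7, Nadia 4, Kwame 1, Lena 9 (Kwame out); R2 Theo 7, Nadia 4, Lena 10 (Nadia out); R3 Theo 11, Lena 10 (Theo winner). Winner: Theo.
Borda — scores: Theo 43, Nadia 17, Kwame 30, Lena 36. Winner: Theo.
The two methods agree.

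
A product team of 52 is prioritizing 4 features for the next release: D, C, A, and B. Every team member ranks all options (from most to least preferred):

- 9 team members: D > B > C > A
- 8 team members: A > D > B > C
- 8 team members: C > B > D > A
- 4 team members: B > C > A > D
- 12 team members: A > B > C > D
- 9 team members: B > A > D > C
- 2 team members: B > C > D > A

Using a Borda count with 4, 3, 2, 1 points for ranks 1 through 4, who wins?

B

D: 9·4 + 8·3 + 8·2 + 4·1 + 12·1 + 9·2 + 2·2 = 114
C: 9·2 + 8·1 + 8·4 + 4·3 + 12·2 + 9·1 + 2·3 = 109
A: 9·1 + 8·4 + 8·1 + 4·2 + 12·4 + 9·3 + 2·1 = 134
B: 9·3 + 8·2 + 8·3 + 4·4 + 12·3 + 9·4 + 2·4 = 163
B has the highest Borda score (163).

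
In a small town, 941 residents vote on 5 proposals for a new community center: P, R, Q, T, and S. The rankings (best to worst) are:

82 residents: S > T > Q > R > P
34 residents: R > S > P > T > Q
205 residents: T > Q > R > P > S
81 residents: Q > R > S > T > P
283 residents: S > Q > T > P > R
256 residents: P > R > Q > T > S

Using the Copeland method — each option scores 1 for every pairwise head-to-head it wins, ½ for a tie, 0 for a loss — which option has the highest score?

Q

P: beats R; loses to Q, T, and S → score 1.
R: beats S; loses to P, Q, and T → score 1.
Q: beats P, R, T, and S → score 4.
T: beats P and R; loses to Q and S → score 2.
S: beats P and T; loses to R and Q → score 2.
Q has the best pairwise record.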